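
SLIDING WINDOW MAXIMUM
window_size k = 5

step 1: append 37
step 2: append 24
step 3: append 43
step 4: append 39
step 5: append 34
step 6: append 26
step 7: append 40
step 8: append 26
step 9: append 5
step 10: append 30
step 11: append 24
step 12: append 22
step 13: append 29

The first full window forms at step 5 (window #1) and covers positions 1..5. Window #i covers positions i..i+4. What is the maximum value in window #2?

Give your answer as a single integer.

step 1: append 37 -> window=[37] (not full yet)
step 2: append 24 -> window=[37, 24] (not full yet)
step 3: append 43 -> window=[37, 24, 43] (not full yet)
step 4: append 39 -> window=[37, 24, 43, 39] (not full yet)
step 5: append 34 -> window=[37, 24, 43, 39, 34] -> max=43
step 6: append 26 -> window=[24, 43, 39, 34, 26] -> max=43
Window #2 max = 43

Answer: 43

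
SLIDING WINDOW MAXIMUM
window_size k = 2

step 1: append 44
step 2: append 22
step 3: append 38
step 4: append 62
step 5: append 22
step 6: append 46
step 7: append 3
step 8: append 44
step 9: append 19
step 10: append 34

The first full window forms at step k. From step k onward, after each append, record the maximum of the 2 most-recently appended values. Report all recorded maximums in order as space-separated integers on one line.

Answer: 44 38 62 62 46 46 44 44 34

Derivation:
step 1: append 44 -> window=[44] (not full yet)
step 2: append 22 -> window=[44, 22] -> max=44
step 3: append 38 -> window=[22, 38] -> max=38
step 4: append 62 -> window=[38, 62] -> max=62
step 5: append 22 -> window=[62, 22] -> max=62
step 6: append 46 -> window=[22, 46] -> max=46
step 7: append 3 -> window=[46, 3] -> max=46
step 8: append 44 -> window=[3, 44] -> max=44
step 9: append 19 -> window=[44, 19] -> max=44
step 10: append 34 -> window=[19, 34] -> max=34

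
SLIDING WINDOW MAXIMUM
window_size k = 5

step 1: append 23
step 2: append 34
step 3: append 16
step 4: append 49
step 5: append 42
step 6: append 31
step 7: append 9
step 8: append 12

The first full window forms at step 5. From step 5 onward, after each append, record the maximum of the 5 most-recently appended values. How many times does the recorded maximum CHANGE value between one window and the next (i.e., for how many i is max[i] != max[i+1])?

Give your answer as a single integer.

Answer: 0

Derivation:
step 1: append 23 -> window=[23] (not full yet)
step 2: append 34 -> window=[23, 34] (not full yet)
step 3: append 16 -> window=[23, 34, 16] (not full yet)
step 4: append 49 -> window=[23, 34, 16, 49] (not full yet)
step 5: append 42 -> window=[23, 34, 16, 49, 42] -> max=49
step 6: append 31 -> window=[34, 16, 49, 42, 31] -> max=49
step 7: append 9 -> window=[16, 49, 42, 31, 9] -> max=49
step 8: append 12 -> window=[49, 42, 31, 9, 12] -> max=49
Recorded maximums: 49 49 49 49
Changes between consecutive maximums: 0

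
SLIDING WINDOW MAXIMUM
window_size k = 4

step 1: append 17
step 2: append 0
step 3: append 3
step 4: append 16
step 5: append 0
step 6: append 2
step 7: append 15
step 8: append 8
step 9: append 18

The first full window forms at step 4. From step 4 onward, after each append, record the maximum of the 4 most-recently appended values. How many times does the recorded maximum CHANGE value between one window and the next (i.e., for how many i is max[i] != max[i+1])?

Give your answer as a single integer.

step 1: append 17 -> window=[17] (not full yet)
step 2: append 0 -> window=[17, 0] (not full yet)
step 3: append 3 -> window=[17, 0, 3] (not full yet)
step 4: append 16 -> window=[17, 0, 3, 16] -> max=17
step 5: append 0 -> window=[0, 3, 16, 0] -> max=16
step 6: append 2 -> window=[3, 16, 0, 2] -> max=16
step 7: append 15 -> window=[16, 0, 2, 15] -> max=16
step 8: append 8 -> window=[0, 2, 15, 8] -> max=15
step 9: append 18 -> window=[2, 15, 8, 18] -> max=18
Recorded maximums: 17 16 16 16 15 18
Changes between consecutive maximums: 3

Answer: 3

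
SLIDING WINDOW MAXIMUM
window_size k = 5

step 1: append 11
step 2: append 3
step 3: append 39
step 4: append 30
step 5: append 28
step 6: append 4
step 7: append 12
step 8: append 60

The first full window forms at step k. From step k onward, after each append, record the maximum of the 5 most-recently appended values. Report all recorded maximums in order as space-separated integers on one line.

step 1: append 11 -> window=[11] (not full yet)
step 2: append 3 -> window=[11, 3] (not full yet)
step 3: append 39 -> window=[11, 3, 39] (not full yet)
step 4: append 30 -> window=[11, 3, 39, 30] (not full yet)
step 5: append 28 -> window=[11, 3, 39, 30, 28] -> max=39
step 6: append 4 -> window=[3, 39, 30, 28, 4] -> max=39
step 7: append 12 -> window=[39, 30, 28, 4, 12] -> max=39
step 8: append 60 -> window=[30, 28, 4, 12, 60] -> max=60

Answer: 39 39 39 60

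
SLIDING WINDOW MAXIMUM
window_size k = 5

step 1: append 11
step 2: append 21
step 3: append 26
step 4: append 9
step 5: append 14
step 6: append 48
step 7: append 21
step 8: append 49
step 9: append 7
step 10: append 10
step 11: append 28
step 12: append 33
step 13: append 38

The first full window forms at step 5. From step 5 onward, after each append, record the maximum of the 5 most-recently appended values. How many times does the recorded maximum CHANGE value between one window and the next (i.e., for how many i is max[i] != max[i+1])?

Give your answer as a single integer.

Answer: 3

Derivation:
step 1: append 11 -> window=[11] (not full yet)
step 2: append 21 -> window=[11, 21] (not full yet)
step 3: append 26 -> window=[11, 21, 26] (not full yet)
step 4: append 9 -> window=[11, 21, 26, 9] (not full yet)
step 5: append 14 -> window=[11, 21, 26, 9, 14] -> max=26
step 6: append 48 -> window=[21, 26, 9, 14, 48] -> max=48
step 7: append 21 -> window=[26, 9, 14, 48, 21] -> max=48
step 8: append 49 -> window=[9, 14, 48, 21, 49] -> max=49
step 9: append 7 -> window=[14, 48, 21, 49, 7] -> max=49
step 10: append 10 -> window=[48, 21, 49, 7, 10] -> max=49
step 11: append 28 -> window=[21, 49, 7, 10, 28] -> max=49
step 12: append 33 -> window=[49, 7, 10, 28, 33] -> max=49
step 13: append 38 -> window=[7, 10, 28, 33, 38] -> max=38
Recorded maximums: 26 48 48 49 49 49 49 49 38
Changes between consecutive maximums: 3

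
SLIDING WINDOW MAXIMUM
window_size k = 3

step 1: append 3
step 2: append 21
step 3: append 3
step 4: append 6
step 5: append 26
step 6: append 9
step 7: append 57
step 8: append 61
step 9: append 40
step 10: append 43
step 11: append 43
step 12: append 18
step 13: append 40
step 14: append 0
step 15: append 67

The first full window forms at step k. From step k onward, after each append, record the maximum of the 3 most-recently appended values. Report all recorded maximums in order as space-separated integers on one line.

Answer: 21 21 26 26 57 61 61 61 43 43 43 40 67

Derivation:
step 1: append 3 -> window=[3] (not full yet)
step 2: append 21 -> window=[3, 21] (not full yet)
step 3: append 3 -> window=[3, 21, 3] -> max=21
step 4: append 6 -> window=[21, 3, 6] -> max=21
step 5: append 26 -> window=[3, 6, 26] -> max=26
step 6: append 9 -> window=[6, 26, 9] -> max=26
step 7: append 57 -> window=[26, 9, 57] -> max=57
step 8: append 61 -> window=[9, 57, 61] -> max=61
step 9: append 40 -> window=[57, 61, 40] -> max=61
step 10: append 43 -> window=[61, 40, 43] -> max=61
step 11: append 43 -> window=[40, 43, 43] -> max=43
step 12: append 18 -> window=[43, 43, 18] -> max=43
step 13: append 40 -> window=[43, 18, 40] -> max=43
step 14: append 0 -> window=[18, 40, 0] -> max=40
step 15: append 67 -> window=[40, 0, 67] -> max=67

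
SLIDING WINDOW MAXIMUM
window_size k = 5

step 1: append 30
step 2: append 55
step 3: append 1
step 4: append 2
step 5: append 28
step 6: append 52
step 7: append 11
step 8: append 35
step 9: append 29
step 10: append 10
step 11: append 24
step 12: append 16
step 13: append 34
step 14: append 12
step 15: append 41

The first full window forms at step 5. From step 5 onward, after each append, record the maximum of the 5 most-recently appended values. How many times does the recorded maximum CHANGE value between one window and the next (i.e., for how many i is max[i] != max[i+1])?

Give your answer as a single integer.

step 1: append 30 -> window=[30] (not full yet)
step 2: append 55 -> window=[30, 55] (not full yet)
step 3: append 1 -> window=[30, 55, 1] (not full yet)
step 4: append 2 -> window=[30, 55, 1, 2] (not full yet)
step 5: append 28 -> window=[30, 55, 1, 2, 28] -> max=55
step 6: append 52 -> window=[55, 1, 2, 28, 52] -> max=55
step 7: append 11 -> window=[1, 2, 28, 52, 11] -> max=52
step 8: append 35 -> window=[2, 28, 52, 11, 35] -> max=52
step 9: append 29 -> window=[28, 52, 11, 35, 29] -> max=52
step 10: append 10 -> window=[52, 11, 35, 29, 10] -> max=52
step 11: append 24 -> window=[11, 35, 29, 10, 24] -> max=35
step 12: append 16 -> window=[35, 29, 10, 24, 16] -> max=35
step 13: append 34 -> window=[29, 10, 24, 16, 34] -> max=34
step 14: append 12 -> window=[10, 24, 16, 34, 12] -> max=34
step 15: append 41 -> window=[24, 16, 34, 12, 41] -> max=41
Recorded maximums: 55 55 52 52 52 52 35 35 34 34 41
Changes between consecutive maximums: 4

Answer: 4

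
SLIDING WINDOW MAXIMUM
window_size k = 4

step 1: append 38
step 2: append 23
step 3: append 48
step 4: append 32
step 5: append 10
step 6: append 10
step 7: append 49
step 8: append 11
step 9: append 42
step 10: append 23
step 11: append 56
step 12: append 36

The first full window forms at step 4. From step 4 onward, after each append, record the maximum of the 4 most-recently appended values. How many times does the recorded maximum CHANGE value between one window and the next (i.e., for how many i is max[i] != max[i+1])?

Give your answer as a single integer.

Answer: 2

Derivation:
step 1: append 38 -> window=[38] (not full yet)
step 2: append 23 -> window=[38, 23] (not full yet)
step 3: append 48 -> window=[38, 23, 48] (not full yet)
step 4: append 32 -> window=[38, 23, 48, 32] -> max=48
step 5: append 10 -> window=[23, 48, 32, 10] -> max=48
step 6: append 10 -> window=[48, 32, 10, 10] -> max=48
step 7: append 49 -> window=[32, 10, 10, 49] -> max=49
step 8: append 11 -> window=[10, 10, 49, 11] -> max=49
step 9: append 42 -> window=[10, 49, 11, 42] -> max=49
step 10: append 23 -> window=[49, 11, 42, 23] -> max=49
step 11: append 56 -> window=[11, 42, 23, 56] -> max=56
step 12: append 36 -> window=[42, 23, 56, 36] -> max=56
Recorded maximums: 48 48 48 49 49 49 49 56 56
Changes between consecutive maximums: 2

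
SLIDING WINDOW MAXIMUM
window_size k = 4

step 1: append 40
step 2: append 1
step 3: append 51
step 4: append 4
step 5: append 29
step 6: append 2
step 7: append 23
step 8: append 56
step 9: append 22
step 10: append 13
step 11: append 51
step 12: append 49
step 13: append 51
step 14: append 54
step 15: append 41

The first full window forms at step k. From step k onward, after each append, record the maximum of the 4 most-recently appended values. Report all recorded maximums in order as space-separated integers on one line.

step 1: append 40 -> window=[40] (not full yet)
step 2: append 1 -> window=[40, 1] (not full yet)
step 3: append 51 -> window=[40, 1, 51] (not full yet)
step 4: append 4 -> window=[40, 1, 51, 4] -> max=51
step 5: append 29 -> window=[1, 51, 4, 29] -> max=51
step 6: append 2 -> window=[51, 4, 29, 2] -> max=51
step 7: append 23 -> window=[4, 29, 2, 23] -> max=29
step 8: append 56 -> window=[29, 2, 23, 56] -> max=56
step 9: append 22 -> window=[2, 23, 56, 22] -> max=56
step 10: append 13 -> window=[23, 56, 22, 13] -> max=56
step 11: append 51 -> window=[56, 22, 13, 51] -> max=56
step 12: append 49 -> window=[22, 13, 51, 49] -> max=51
step 13: append 51 -> window=[13, 51, 49, 51] -> max=51
step 14: append 54 -> window=[51, 49, 51, 54] -> max=54
step 15: append 41 -> window=[49, 51, 54, 41] -> max=54

Answer: 51 51 51 29 56 56 56 56 51 51 54 54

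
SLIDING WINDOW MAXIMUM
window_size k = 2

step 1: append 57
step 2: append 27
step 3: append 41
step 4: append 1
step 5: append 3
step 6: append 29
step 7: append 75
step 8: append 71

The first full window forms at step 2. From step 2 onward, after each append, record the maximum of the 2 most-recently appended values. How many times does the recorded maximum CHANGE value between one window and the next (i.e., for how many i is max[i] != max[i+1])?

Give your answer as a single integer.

Answer: 4

Derivation:
step 1: append 57 -> window=[57] (not full yet)
step 2: append 27 -> window=[57, 27] -> max=57
step 3: append 41 -> window=[27, 41] -> max=41
step 4: append 1 -> window=[41, 1] -> max=41
step 5: append 3 -> window=[1, 3] -> max=3
step 6: append 29 -> window=[3, 29] -> max=29
step 7: append 75 -> window=[29, 75] -> max=75
step 8: append 71 -> window=[75, 71] -> max=75
Recorded maximums: 57 41 41 3 29 75 75
Changes between consecutive maximums: 4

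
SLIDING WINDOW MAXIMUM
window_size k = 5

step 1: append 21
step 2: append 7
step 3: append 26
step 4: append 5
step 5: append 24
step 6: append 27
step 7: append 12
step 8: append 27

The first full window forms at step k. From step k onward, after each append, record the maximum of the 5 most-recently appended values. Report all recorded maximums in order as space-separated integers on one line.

step 1: append 21 -> window=[21] (not full yet)
step 2: append 7 -> window=[21, 7] (not full yet)
step 3: append 26 -> window=[21, 7, 26] (not full yet)
step 4: append 5 -> window=[21, 7, 26, 5] (not full yet)
step 5: append 24 -> window=[21, 7, 26, 5, 24] -> max=26
step 6: append 27 -> window=[7, 26, 5, 24, 27] -> max=27
step 7: append 12 -> window=[26, 5, 24, 27, 12] -> max=27
step 8: append 27 -> window=[5, 24, 27, 12, 27] -> max=27

Answer: 26 27 27 27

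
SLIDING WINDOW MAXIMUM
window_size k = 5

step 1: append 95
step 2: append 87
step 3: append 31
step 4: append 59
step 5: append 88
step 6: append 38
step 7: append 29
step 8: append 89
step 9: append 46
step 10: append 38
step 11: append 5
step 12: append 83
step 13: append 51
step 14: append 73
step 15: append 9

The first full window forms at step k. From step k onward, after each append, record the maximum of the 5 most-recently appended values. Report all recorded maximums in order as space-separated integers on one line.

step 1: append 95 -> window=[95] (not full yet)
step 2: append 87 -> window=[95, 87] (not full yet)
step 3: append 31 -> window=[95, 87, 31] (not full yet)
step 4: append 59 -> window=[95, 87, 31, 59] (not full yet)
step 5: append 88 -> window=[95, 87, 31, 59, 88] -> max=95
step 6: append 38 -> window=[87, 31, 59, 88, 38] -> max=88
step 7: append 29 -> window=[31, 59, 88, 38, 29] -> max=88
step 8: append 89 -> window=[59, 88, 38, 29, 89] -> max=89
step 9: append 46 -> window=[88, 38, 29, 89, 46] -> max=89
step 10: append 38 -> window=[38, 29, 89, 46, 38] -> max=89
step 11: append 5 -> window=[29, 89, 46, 38, 5] -> max=89
step 12: append 83 -> window=[89, 46, 38, 5, 83] -> max=89
step 13: append 51 -> window=[46, 38, 5, 83, 51] -> max=83
step 14: append 73 -> window=[38, 5, 83, 51, 73] -> max=83
step 15: append 9 -> window=[5, 83, 51, 73, 9] -> max=83

Answer: 95 88 88 89 89 89 89 89 83 83 83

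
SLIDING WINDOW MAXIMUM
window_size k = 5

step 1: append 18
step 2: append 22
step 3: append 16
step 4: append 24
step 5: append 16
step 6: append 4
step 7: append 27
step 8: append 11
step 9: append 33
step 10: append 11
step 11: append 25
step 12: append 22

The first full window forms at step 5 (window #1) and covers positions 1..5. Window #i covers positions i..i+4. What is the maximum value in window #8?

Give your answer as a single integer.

step 1: append 18 -> window=[18] (not full yet)
step 2: append 22 -> window=[18, 22] (not full yet)
step 3: append 16 -> window=[18, 22, 16] (not full yet)
step 4: append 24 -> window=[18, 22, 16, 24] (not full yet)
step 5: append 16 -> window=[18, 22, 16, 24, 16] -> max=24
step 6: append 4 -> window=[22, 16, 24, 16, 4] -> max=24
step 7: append 27 -> window=[16, 24, 16, 4, 27] -> max=27
step 8: append 11 -> window=[24, 16, 4, 27, 11] -> max=27
step 9: append 33 -> window=[16, 4, 27, 11, 33] -> max=33
step 10: append 11 -> window=[4, 27, 11, 33, 11] -> max=33
step 11: append 25 -> window=[27, 11, 33, 11, 25] -> max=33
step 12: append 22 -> window=[11, 33, 11, 25, 22] -> max=33
Window #8 max = 33

Answer: 33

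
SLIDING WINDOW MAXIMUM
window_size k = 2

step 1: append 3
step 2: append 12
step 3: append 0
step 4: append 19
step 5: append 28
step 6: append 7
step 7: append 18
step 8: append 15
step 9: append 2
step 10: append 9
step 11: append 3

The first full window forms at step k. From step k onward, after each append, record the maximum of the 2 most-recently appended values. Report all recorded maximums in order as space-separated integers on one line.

Answer: 12 12 19 28 28 18 18 15 9 9

Derivation:
step 1: append 3 -> window=[3] (not full yet)
step 2: append 12 -> window=[3, 12] -> max=12
step 3: append 0 -> window=[12, 0] -> max=12
step 4: append 19 -> window=[0, 19] -> max=19
step 5: append 28 -> window=[19, 28] -> max=28
step 6: append 7 -> window=[28, 7] -> max=28
step 7: append 18 -> window=[7, 18] -> max=18
step 8: append 15 -> window=[18, 15] -> max=18
step 9: append 2 -> window=[15, 2] -> max=15
step 10: append 9 -> window=[2, 9] -> max=9
step 11: append 3 -> window=[9, 3] -> max=9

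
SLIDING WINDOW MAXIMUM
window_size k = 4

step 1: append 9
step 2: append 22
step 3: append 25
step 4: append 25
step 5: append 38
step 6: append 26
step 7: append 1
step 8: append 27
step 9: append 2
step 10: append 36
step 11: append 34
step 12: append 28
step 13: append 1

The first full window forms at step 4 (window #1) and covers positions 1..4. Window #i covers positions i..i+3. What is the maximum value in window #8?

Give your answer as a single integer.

step 1: append 9 -> window=[9] (not full yet)
step 2: append 22 -> window=[9, 22] (not full yet)
step 3: append 25 -> window=[9, 22, 25] (not full yet)
step 4: append 25 -> window=[9, 22, 25, 25] -> max=25
step 5: append 38 -> window=[22, 25, 25, 38] -> max=38
step 6: append 26 -> window=[25, 25, 38, 26] -> max=38
step 7: append 1 -> window=[25, 38, 26, 1] -> max=38
step 8: append 27 -> window=[38, 26, 1, 27] -> max=38
step 9: append 2 -> window=[26, 1, 27, 2] -> max=27
step 10: append 36 -> window=[1, 27, 2, 36] -> max=36
step 11: append 34 -> window=[27, 2, 36, 34] -> max=36
Window #8 max = 36

Answer: 36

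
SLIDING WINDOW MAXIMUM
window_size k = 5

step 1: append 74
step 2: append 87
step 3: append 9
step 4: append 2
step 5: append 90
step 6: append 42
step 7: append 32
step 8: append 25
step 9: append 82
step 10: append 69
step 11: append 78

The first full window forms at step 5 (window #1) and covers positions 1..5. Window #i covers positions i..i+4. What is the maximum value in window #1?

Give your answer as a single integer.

Answer: 90

Derivation:
step 1: append 74 -> window=[74] (not full yet)
step 2: append 87 -> window=[74, 87] (not full yet)
step 3: append 9 -> window=[74, 87, 9] (not full yet)
step 4: append 2 -> window=[74, 87, 9, 2] (not full yet)
step 5: append 90 -> window=[74, 87, 9, 2, 90] -> max=90
Window #1 max = 90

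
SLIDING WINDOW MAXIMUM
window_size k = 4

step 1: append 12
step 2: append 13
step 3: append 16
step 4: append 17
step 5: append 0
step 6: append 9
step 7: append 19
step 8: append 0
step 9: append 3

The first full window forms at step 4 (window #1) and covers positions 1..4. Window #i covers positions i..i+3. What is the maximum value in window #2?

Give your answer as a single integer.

Answer: 17

Derivation:
step 1: append 12 -> window=[12] (not full yet)
step 2: append 13 -> window=[12, 13] (not full yet)
step 3: append 16 -> window=[12, 13, 16] (not full yet)
step 4: append 17 -> window=[12, 13, 16, 17] -> max=17
step 5: append 0 -> window=[13, 16, 17, 0] -> max=17
Window #2 max = 17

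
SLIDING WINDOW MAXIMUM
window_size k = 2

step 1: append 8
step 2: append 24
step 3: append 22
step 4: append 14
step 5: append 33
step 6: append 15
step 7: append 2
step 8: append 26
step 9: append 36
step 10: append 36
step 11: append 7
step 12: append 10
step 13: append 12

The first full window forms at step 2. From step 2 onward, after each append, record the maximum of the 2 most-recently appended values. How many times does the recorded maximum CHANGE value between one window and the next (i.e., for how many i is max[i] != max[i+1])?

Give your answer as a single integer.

step 1: append 8 -> window=[8] (not full yet)
step 2: append 24 -> window=[8, 24] -> max=24
step 3: append 22 -> window=[24, 22] -> max=24
step 4: append 14 -> window=[22, 14] -> max=22
step 5: append 33 -> window=[14, 33] -> max=33
step 6: append 15 -> window=[33, 15] -> max=33
step 7: append 2 -> window=[15, 2] -> max=15
step 8: append 26 -> window=[2, 26] -> max=26
step 9: append 36 -> window=[26, 36] -> max=36
step 10: append 36 -> window=[36, 36] -> max=36
step 11: append 7 -> window=[36, 7] -> max=36
step 12: append 10 -> window=[7, 10] -> max=10
step 13: append 12 -> window=[10, 12] -> max=12
Recorded maximums: 24 24 22 33 33 15 26 36 36 36 10 12
Changes between consecutive maximums: 7

Answer: 7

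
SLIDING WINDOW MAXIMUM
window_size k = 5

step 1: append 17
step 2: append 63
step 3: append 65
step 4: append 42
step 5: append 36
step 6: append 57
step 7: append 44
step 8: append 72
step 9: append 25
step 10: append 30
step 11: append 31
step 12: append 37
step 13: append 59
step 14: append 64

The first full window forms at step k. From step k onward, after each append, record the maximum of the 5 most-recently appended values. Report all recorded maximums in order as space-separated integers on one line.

step 1: append 17 -> window=[17] (not full yet)
step 2: append 63 -> window=[17, 63] (not full yet)
step 3: append 65 -> window=[17, 63, 65] (not full yet)
step 4: append 42 -> window=[17, 63, 65, 42] (not full yet)
step 5: append 36 -> window=[17, 63, 65, 42, 36] -> max=65
step 6: append 57 -> window=[63, 65, 42, 36, 57] -> max=65
step 7: append 44 -> window=[65, 42, 36, 57, 44] -> max=65
step 8: append 72 -> window=[42, 36, 57, 44, 72] -> max=72
step 9: append 25 -> window=[36, 57, 44, 72, 25] -> max=72
step 10: append 30 -> window=[57, 44, 72, 25, 30] -> max=72
step 11: append 31 -> window=[44, 72, 25, 30, 31] -> max=72
step 12: append 37 -> window=[72, 25, 30, 31, 37] -> max=72
step 13: append 59 -> window=[25, 30, 31, 37, 59] -> max=59
step 14: append 64 -> window=[30, 31, 37, 59, 64] -> max=64

Answer: 65 65 65 72 72 72 72 72 59 64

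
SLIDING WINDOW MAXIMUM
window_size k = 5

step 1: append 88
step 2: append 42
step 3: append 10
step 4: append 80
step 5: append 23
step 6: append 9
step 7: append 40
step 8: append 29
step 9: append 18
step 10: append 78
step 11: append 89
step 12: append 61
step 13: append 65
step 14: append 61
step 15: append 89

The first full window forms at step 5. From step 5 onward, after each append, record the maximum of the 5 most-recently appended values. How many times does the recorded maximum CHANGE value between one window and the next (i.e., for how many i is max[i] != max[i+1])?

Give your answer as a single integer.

Answer: 4

Derivation:
step 1: append 88 -> window=[88] (not full yet)
step 2: append 42 -> window=[88, 42] (not full yet)
step 3: append 10 -> window=[88, 42, 10] (not full yet)
step 4: append 80 -> window=[88, 42, 10, 80] (not full yet)
step 5: append 23 -> window=[88, 42, 10, 80, 23] -> max=88
step 6: append 9 -> window=[42, 10, 80, 23, 9] -> max=80
step 7: append 40 -> window=[10, 80, 23, 9, 40] -> max=80
step 8: append 29 -> window=[80, 23, 9, 40, 29] -> max=80
step 9: append 18 -> window=[23, 9, 40, 29, 18] -> max=40
step 10: append 78 -> window=[9, 40, 29, 18, 78] -> max=78
step 11: append 89 -> window=[40, 29, 18, 78, 89] -> max=89
step 12: append 61 -> window=[29, 18, 78, 89, 61] -> max=89
step 13: append 65 -> window=[18, 78, 89, 61, 65] -> max=89
step 14: append 61 -> window=[78, 89, 61, 65, 61] -> max=89
step 15: append 89 -> window=[89, 61, 65, 61, 89] -> max=89
Recorded maximums: 88 80 80 80 40 78 89 89 89 89 89
Changes between consecutive maximums: 4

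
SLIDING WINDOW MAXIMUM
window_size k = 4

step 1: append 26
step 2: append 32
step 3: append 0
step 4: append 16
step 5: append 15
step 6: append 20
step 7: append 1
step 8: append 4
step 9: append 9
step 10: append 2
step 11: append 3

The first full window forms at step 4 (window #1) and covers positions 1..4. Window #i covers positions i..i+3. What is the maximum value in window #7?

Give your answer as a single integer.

step 1: append 26 -> window=[26] (not full yet)
step 2: append 32 -> window=[26, 32] (not full yet)
step 3: append 0 -> window=[26, 32, 0] (not full yet)
step 4: append 16 -> window=[26, 32, 0, 16] -> max=32
step 5: append 15 -> window=[32, 0, 16, 15] -> max=32
step 6: append 20 -> window=[0, 16, 15, 20] -> max=20
step 7: append 1 -> window=[16, 15, 20, 1] -> max=20
step 8: append 4 -> window=[15, 20, 1, 4] -> max=20
step 9: append 9 -> window=[20, 1, 4, 9] -> max=20
step 10: append 2 -> window=[1, 4, 9, 2] -> max=9
Window #7 max = 9

Answer: 9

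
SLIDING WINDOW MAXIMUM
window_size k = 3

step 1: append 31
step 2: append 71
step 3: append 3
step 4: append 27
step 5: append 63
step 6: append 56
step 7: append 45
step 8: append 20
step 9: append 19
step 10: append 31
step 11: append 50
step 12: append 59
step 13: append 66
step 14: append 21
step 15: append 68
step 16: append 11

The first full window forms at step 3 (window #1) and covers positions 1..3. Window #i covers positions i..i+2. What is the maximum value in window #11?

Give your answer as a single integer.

Answer: 66

Derivation:
step 1: append 31 -> window=[31] (not full yet)
step 2: append 71 -> window=[31, 71] (not full yet)
step 3: append 3 -> window=[31, 71, 3] -> max=71
step 4: append 27 -> window=[71, 3, 27] -> max=71
step 5: append 63 -> window=[3, 27, 63] -> max=63
step 6: append 56 -> window=[27, 63, 56] -> max=63
step 7: append 45 -> window=[63, 56, 45] -> max=63
step 8: append 20 -> window=[56, 45, 20] -> max=56
step 9: append 19 -> window=[45, 20, 19] -> max=45
step 10: append 31 -> window=[20, 19, 31] -> max=31
step 11: append 50 -> window=[19, 31, 50] -> max=50
step 12: append 59 -> window=[31, 50, 59] -> max=59
step 13: append 66 -> window=[50, 59, 66] -> max=66
Window #11 max = 66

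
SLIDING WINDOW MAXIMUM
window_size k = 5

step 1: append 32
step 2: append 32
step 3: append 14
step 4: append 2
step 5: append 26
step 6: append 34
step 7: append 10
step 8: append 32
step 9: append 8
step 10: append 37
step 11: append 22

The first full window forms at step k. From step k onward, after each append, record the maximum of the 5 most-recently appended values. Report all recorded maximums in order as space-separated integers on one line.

step 1: append 32 -> window=[32] (not full yet)
step 2: append 32 -> window=[32, 32] (not full yet)
step 3: append 14 -> window=[32, 32, 14] (not full yet)
step 4: append 2 -> window=[32, 32, 14, 2] (not full yet)
step 5: append 26 -> window=[32, 32, 14, 2, 26] -> max=32
step 6: append 34 -> window=[32, 14, 2, 26, 34] -> max=34
step 7: append 10 -> window=[14, 2, 26, 34, 10] -> max=34
step 8: append 32 -> window=[2, 26, 34, 10, 32] -> max=34
step 9: append 8 -> window=[26, 34, 10, 32, 8] -> max=34
step 10: append 37 -> window=[34, 10, 32, 8, 37] -> max=37
step 11: append 22 -> window=[10, 32, 8, 37, 22] -> max=37

Answer: 32 34 34 34 34 37 37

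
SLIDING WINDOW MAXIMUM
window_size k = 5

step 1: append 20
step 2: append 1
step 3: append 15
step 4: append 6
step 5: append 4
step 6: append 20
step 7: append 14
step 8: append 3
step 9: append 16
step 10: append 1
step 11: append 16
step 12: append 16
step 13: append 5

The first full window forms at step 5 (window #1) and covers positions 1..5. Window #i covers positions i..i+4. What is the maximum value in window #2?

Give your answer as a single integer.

Answer: 20

Derivation:
step 1: append 20 -> window=[20] (not full yet)
step 2: append 1 -> window=[20, 1] (not full yet)
step 3: append 15 -> window=[20, 1, 15] (not full yet)
step 4: append 6 -> window=[20, 1, 15, 6] (not full yet)
step 5: append 4 -> window=[20, 1, 15, 6, 4] -> max=20
step 6: append 20 -> window=[1, 15, 6, 4, 20] -> max=20
Window #2 max = 20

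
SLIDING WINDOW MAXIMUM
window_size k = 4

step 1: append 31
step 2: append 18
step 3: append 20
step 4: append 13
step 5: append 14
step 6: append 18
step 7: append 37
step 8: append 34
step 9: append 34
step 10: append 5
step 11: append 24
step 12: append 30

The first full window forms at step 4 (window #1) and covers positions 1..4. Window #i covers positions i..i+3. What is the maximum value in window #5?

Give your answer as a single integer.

step 1: append 31 -> window=[31] (not full yet)
step 2: append 18 -> window=[31, 18] (not full yet)
step 3: append 20 -> window=[31, 18, 20] (not full yet)
step 4: append 13 -> window=[31, 18, 20, 13] -> max=31
step 5: append 14 -> window=[18, 20, 13, 14] -> max=20
step 6: append 18 -> window=[20, 13, 14, 18] -> max=20
step 7: append 37 -> window=[13, 14, 18, 37] -> max=37
step 8: append 34 -> window=[14, 18, 37, 34] -> max=37
Window #5 max = 37

Answer: 37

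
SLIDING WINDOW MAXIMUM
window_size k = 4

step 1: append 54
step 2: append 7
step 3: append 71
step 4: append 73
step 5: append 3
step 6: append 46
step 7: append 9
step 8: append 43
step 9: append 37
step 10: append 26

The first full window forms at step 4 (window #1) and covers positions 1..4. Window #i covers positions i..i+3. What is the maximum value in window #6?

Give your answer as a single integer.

Answer: 46

Derivation:
step 1: append 54 -> window=[54] (not full yet)
step 2: append 7 -> window=[54, 7] (not full yet)
step 3: append 71 -> window=[54, 7, 71] (not full yet)
step 4: append 73 -> window=[54, 7, 71, 73] -> max=73
step 5: append 3 -> window=[7, 71, 73, 3] -> max=73
step 6: append 46 -> window=[71, 73, 3, 46] -> max=73
step 7: append 9 -> window=[73, 3, 46, 9] -> max=73
step 8: append 43 -> window=[3, 46, 9, 43] -> max=46
step 9: append 37 -> window=[46, 9, 43, 37] -> max=46
Window #6 max = 46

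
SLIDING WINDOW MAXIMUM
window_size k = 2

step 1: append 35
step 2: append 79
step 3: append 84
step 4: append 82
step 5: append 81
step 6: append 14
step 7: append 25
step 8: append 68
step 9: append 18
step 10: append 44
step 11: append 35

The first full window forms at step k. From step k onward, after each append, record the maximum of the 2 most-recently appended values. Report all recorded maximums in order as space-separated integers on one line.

step 1: append 35 -> window=[35] (not full yet)
step 2: append 79 -> window=[35, 79] -> max=79
step 3: append 84 -> window=[79, 84] -> max=84
step 4: append 82 -> window=[84, 82] -> max=84
step 5: append 81 -> window=[82, 81] -> max=82
step 6: append 14 -> window=[81, 14] -> max=81
step 7: append 25 -> window=[14, 25] -> max=25
step 8: append 68 -> window=[25, 68] -> max=68
step 9: append 18 -> window=[68, 18] -> max=68
step 10: append 44 -> window=[18, 44] -> max=44
step 11: append 35 -> window=[44, 35] -> max=44

Answer: 79 84 84 82 81 25 68 68 44 44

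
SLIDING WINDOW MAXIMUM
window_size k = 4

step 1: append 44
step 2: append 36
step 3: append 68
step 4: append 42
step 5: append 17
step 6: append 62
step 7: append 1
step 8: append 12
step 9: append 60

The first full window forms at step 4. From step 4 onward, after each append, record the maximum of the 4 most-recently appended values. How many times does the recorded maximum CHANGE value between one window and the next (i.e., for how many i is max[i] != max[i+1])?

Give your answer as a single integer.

Answer: 1

Derivation:
step 1: append 44 -> window=[44] (not full yet)
step 2: append 36 -> window=[44, 36] (not full yet)
step 3: append 68 -> window=[44, 36, 68] (not full yet)
step 4: append 42 -> window=[44, 36, 68, 42] -> max=68
step 5: append 17 -> window=[36, 68, 42, 17] -> max=68
step 6: append 62 -> window=[68, 42, 17, 62] -> max=68
step 7: append 1 -> window=[42, 17, 62, 1] -> max=62
step 8: append 12 -> window=[17, 62, 1, 12] -> max=62
step 9: append 60 -> window=[62, 1, 12, 60] -> max=62
Recorded maximums: 68 68 68 62 62 62
Changes between consecutive maximums: 1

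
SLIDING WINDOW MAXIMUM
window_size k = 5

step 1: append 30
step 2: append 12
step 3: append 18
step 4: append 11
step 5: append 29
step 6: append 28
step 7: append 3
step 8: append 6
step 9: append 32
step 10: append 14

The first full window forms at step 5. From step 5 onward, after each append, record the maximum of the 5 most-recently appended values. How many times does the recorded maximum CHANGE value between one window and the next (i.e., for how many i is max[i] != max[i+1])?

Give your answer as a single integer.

step 1: append 30 -> window=[30] (not full yet)
step 2: append 12 -> window=[30, 12] (not full yet)
step 3: append 18 -> window=[30, 12, 18] (not full yet)
step 4: append 11 -> window=[30, 12, 18, 11] (not full yet)
step 5: append 29 -> window=[30, 12, 18, 11, 29] -> max=30
step 6: append 28 -> window=[12, 18, 11, 29, 28] -> max=29
step 7: append 3 -> window=[18, 11, 29, 28, 3] -> max=29
step 8: append 6 -> window=[11, 29, 28, 3, 6] -> max=29
step 9: append 32 -> window=[29, 28, 3, 6, 32] -> max=32
step 10: append 14 -> window=[28, 3, 6, 32, 14] -> max=32
Recorded maximums: 30 29 29 29 32 32
Changes between consecutive maximums: 2

Answer: 2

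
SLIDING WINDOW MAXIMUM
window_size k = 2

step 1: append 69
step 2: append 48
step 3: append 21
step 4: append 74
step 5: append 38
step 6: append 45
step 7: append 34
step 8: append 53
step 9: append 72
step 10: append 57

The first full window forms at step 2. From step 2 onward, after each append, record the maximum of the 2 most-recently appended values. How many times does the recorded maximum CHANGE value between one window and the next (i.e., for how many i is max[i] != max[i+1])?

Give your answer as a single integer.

Answer: 5

Derivation:
step 1: append 69 -> window=[69] (not full yet)
step 2: append 48 -> window=[69, 48] -> max=69
step 3: append 21 -> window=[48, 21] -> max=48
step 4: append 74 -> window=[21, 74] -> max=74
step 5: append 38 -> window=[74, 38] -> max=74
step 6: append 45 -> window=[38, 45] -> max=45
step 7: append 34 -> window=[45, 34] -> max=45
step 8: append 53 -> window=[34, 53] -> max=53
step 9: append 72 -> window=[53, 72] -> max=72
step 10: append 57 -> window=[72, 57] -> max=72
Recorded maximums: 69 48 74 74 45 45 53 72 72
Changes between consecutive maximums: 5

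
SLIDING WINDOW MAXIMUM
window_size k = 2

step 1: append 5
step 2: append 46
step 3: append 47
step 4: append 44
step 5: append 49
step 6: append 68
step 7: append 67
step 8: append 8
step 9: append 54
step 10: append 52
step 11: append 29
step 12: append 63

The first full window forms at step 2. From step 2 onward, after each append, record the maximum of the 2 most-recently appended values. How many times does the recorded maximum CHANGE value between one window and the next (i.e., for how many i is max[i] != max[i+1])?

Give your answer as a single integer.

Answer: 7

Derivation:
step 1: append 5 -> window=[5] (not full yet)
step 2: append 46 -> window=[5, 46] -> max=46
step 3: append 47 -> window=[46, 47] -> max=47
step 4: append 44 -> window=[47, 44] -> max=47
step 5: append 49 -> window=[44, 49] -> max=49
step 6: append 68 -> window=[49, 68] -> max=68
step 7: append 67 -> window=[68, 67] -> max=68
step 8: append 8 -> window=[67, 8] -> max=67
step 9: append 54 -> window=[8, 54] -> max=54
step 10: append 52 -> window=[54, 52] -> max=54
step 11: append 29 -> window=[52, 29] -> max=52
step 12: append 63 -> window=[29, 63] -> max=63
Recorded maximums: 46 47 47 49 68 68 67 54 54 52 63
Changes between consecutive maximums: 7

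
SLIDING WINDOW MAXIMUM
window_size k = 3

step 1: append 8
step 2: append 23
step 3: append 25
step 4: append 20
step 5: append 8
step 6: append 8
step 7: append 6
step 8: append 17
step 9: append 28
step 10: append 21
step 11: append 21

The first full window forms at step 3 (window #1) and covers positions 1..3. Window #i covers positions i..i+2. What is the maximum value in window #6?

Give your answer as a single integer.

Answer: 17

Derivation:
step 1: append 8 -> window=[8] (not full yet)
step 2: append 23 -> window=[8, 23] (not full yet)
step 3: append 25 -> window=[8, 23, 25] -> max=25
step 4: append 20 -> window=[23, 25, 20] -> max=25
step 5: append 8 -> window=[25, 20, 8] -> max=25
step 6: append 8 -> window=[20, 8, 8] -> max=20
step 7: append 6 -> window=[8, 8, 6] -> max=8
step 8: append 17 -> window=[8, 6, 17] -> max=17
Window #6 max = 17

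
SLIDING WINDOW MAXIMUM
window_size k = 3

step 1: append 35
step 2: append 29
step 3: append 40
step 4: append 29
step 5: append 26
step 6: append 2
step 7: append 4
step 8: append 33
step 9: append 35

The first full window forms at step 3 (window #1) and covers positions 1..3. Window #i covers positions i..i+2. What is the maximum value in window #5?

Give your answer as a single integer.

step 1: append 35 -> window=[35] (not full yet)
step 2: append 29 -> window=[35, 29] (not full yet)
step 3: append 40 -> window=[35, 29, 40] -> max=40
step 4: append 29 -> window=[29, 40, 29] -> max=40
step 5: append 26 -> window=[40, 29, 26] -> max=40
step 6: append 2 -> window=[29, 26, 2] -> max=29
step 7: append 4 -> window=[26, 2, 4] -> max=26
Window #5 max = 26

Answer: 26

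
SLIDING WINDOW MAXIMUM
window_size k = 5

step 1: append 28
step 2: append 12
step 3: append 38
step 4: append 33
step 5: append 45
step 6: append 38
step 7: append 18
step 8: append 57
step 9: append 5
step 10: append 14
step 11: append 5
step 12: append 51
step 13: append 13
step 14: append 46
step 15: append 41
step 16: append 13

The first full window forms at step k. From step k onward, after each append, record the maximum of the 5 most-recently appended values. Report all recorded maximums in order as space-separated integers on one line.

step 1: append 28 -> window=[28] (not full yet)
step 2: append 12 -> window=[28, 12] (not full yet)
step 3: append 38 -> window=[28, 12, 38] (not full yet)
step 4: append 33 -> window=[28, 12, 38, 33] (not full yet)
step 5: append 45 -> window=[28, 12, 38, 33, 45] -> max=45
step 6: append 38 -> window=[12, 38, 33, 45, 38] -> max=45
step 7: append 18 -> window=[38, 33, 45, 38, 18] -> max=45
step 8: append 57 -> window=[33, 45, 38, 18, 57] -> max=57
step 9: append 5 -> window=[45, 38, 18, 57, 5] -> max=57
step 10: append 14 -> window=[38, 18, 57, 5, 14] -> max=57
step 11: append 5 -> window=[18, 57, 5, 14, 5] -> max=57
step 12: append 51 -> window=[57, 5, 14, 5, 51] -> max=57
step 13: append 13 -> window=[5, 14, 5, 51, 13] -> max=51
step 14: append 46 -> window=[14, 5, 51, 13, 46] -> max=51
step 15: append 41 -> window=[5, 51, 13, 46, 41] -> max=51
step 16: append 13 -> window=[51, 13, 46, 41, 13] -> max=51

Answer: 45 45 45 57 57 57 57 57 51 51 51 51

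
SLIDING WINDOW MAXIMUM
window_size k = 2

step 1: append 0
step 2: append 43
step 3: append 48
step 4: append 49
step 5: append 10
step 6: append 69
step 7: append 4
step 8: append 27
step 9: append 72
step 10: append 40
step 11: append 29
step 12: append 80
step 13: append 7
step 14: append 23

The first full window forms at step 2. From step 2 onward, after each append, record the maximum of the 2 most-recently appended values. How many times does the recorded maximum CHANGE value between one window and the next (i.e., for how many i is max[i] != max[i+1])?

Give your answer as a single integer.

Answer: 8

Derivation:
step 1: append 0 -> window=[0] (not full yet)
step 2: append 43 -> window=[0, 43] -> max=43
step 3: append 48 -> window=[43, 48] -> max=48
step 4: append 49 -> window=[48, 49] -> max=49
step 5: append 10 -> window=[49, 10] -> max=49
step 6: append 69 -> window=[10, 69] -> max=69
step 7: append 4 -> window=[69, 4] -> max=69
step 8: append 27 -> window=[4, 27] -> max=27
step 9: append 72 -> window=[27, 72] -> max=72
step 10: append 40 -> window=[72, 40] -> max=72
step 11: append 29 -> window=[40, 29] -> max=40
step 12: append 80 -> window=[29, 80] -> max=80
step 13: append 7 -> window=[80, 7] -> max=80
step 14: append 23 -> window=[7, 23] -> max=23
Recorded maximums: 43 48 49 49 69 69 27 72 72 40 80 80 23
Changes between consecutive maximums: 8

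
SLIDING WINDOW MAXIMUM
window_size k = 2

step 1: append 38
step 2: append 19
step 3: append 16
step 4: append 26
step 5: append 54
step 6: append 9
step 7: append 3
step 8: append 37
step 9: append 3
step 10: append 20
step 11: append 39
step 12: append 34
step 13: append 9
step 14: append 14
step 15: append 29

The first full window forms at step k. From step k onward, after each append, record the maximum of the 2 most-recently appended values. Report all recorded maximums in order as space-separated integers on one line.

step 1: append 38 -> window=[38] (not full yet)
step 2: append 19 -> window=[38, 19] -> max=38
step 3: append 16 -> window=[19, 16] -> max=19
step 4: append 26 -> window=[16, 26] -> max=26
step 5: append 54 -> window=[26, 54] -> max=54
step 6: append 9 -> window=[54, 9] -> max=54
step 7: append 3 -> window=[9, 3] -> max=9
step 8: append 37 -> window=[3, 37] -> max=37
step 9: append 3 -> window=[37, 3] -> max=37
step 10: append 20 -> window=[3, 20] -> max=20
step 11: append 39 -> window=[20, 39] -> max=39
step 12: append 34 -> window=[39, 34] -> max=39
step 13: append 9 -> window=[34, 9] -> max=34
step 14: append 14 -> window=[9, 14] -> max=14
step 15: append 29 -> window=[14, 29] -> max=29

Answer: 38 19 26 54 54 9 37 37 20 39 39 34 14 29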